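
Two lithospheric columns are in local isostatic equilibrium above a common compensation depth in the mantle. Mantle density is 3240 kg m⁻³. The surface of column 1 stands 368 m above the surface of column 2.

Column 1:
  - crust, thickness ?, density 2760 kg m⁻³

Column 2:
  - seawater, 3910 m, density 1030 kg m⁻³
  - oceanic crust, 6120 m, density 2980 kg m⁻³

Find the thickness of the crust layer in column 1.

23800 m

Take the compensation level at the base of the deeper column (depth z_c below the surface of column 1) and equate Σ ρ_i t_i down to z_c; mantle fills any gap and the z_c terms cancel.
Column 1: x×2760 + (z_c − 0 − x)×3240
Column 2: 368×0 + 3910×1030 + 6120×2980 + (z_c − 368 − 10030)×3240
The z_c×3240 term appears on both sides and cancels. Collect the known terms of each column as K = Σ(ρt)_known − 3240 × (depth of known layers): K_1 = 0 − 3240×0 = 0; K_2 = 22264900 − 3240×(368 + 10030) = −11424620.
Balance: K_1 − x×(3240 − 2760) = K_2, so x = (K_1 − K_2)/(3240 − 2760) = 11424600/480 = 23800 m.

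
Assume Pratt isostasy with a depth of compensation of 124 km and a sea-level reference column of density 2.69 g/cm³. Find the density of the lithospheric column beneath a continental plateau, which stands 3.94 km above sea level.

2.61 g/cm³

Pratt balance: ρ_ref D = ρ (D + h).
ρ = ρ_ref D/(D + h) = 2.69 × 124 km/(124 km + 3.94 km) = 2.61 g/cm³.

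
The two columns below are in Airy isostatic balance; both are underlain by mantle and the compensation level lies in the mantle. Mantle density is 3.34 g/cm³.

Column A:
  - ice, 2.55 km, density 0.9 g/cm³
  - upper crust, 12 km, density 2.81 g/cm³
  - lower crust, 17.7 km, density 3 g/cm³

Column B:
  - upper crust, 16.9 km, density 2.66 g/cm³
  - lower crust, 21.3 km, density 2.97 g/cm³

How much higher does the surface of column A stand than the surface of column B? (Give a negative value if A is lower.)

For any compensation level in the mantle, the mantle terms cancel and isostasy reduces to e = (Σt_A − Σt_B) − (Σ(ρt)_A − Σ(ρt)_B) / ρ_m.
Σt_A = 32.25 km; Σt_B = 38.2 km; Σ(ρt)_A = 89.115; Σ(ρt)_B = 108.215 (in km·g/cm³).
e = (32.25 − 38.2) − (89.115 − 108.215) / 3.34 = −0.231 km.

−0.231 km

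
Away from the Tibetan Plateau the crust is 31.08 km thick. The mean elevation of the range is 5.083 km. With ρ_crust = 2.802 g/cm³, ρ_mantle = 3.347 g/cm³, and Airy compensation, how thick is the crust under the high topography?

Root depth r = h ρ_c / (ρ_m − ρ_c) = 5.083 km × 2.802 / 0.545 = 26.13 km.
Total thickness = T + h + r = 31.08 km + 5.083 km + 26.13 km = 62.3 km.

62.3 km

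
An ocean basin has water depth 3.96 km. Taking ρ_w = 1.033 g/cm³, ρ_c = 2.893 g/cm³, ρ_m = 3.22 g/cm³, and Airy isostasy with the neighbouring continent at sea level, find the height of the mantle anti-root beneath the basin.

Balancing pressure at the compensation depth: replacing crust with seawater at the top is compensated by replacing crust with mantle at the base: d (ρ_c − ρ_w) = a (ρ_m − ρ_c).
a = d (ρ_c − ρ_w)/(ρ_m − ρ_c) = 3.96 km × 1.86/0.327 = 22.5 km.

22.5 km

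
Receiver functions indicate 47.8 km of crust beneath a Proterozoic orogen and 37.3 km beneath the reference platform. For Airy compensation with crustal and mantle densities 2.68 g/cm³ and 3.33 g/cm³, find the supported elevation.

Excess crust Δ = 47.8 km − 37.3 km = 10.5 km, split between elevation h and root r with h + r = Δ.
Airy balance ρ_c h = (ρ_m − ρ_c) r gives r = h ρ_c/(ρ_m − ρ_c), so h (1 + ρ_c/(ρ_m − ρ_c)) = Δ, i.e. h = Δ (ρ_m − ρ_c)/ρ_m.
h = 10.5 km × 0.65/3.33 = 2.05 km.

2.05 km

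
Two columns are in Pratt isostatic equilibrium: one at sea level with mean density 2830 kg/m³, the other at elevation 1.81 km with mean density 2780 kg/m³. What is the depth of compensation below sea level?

101 km

ρ_ref D = ρ (D + h) → D (ρ_ref − ρ) = ρ h.
D = ρ h/(ρ_ref − ρ) = 2780 × 1.81 km/(2830 − 2780) = 101 km.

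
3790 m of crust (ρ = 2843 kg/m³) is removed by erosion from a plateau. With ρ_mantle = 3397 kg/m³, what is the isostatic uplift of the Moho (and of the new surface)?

3170 m

Unloading: uplift u = e ρ_c/ρ_m = 3790 m × 2843/3397 = 3170 m.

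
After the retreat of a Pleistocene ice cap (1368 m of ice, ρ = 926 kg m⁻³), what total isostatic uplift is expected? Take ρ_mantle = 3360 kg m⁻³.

Removing the load lets mantle flow back in; uplift u satisfies ρ_ice t = ρ_m u.
u = t ρ_ice/ρ_m = 1368 m × 926/3360 = 377 m.

377 m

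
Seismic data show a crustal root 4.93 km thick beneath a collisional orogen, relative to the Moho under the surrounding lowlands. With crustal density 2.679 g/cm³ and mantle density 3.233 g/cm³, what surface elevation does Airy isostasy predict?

1.02 km

By Archimedes' principle applied to the lithosphere: ρ_c h = (ρ_m − ρ_c) r.
h = r (ρ_m − ρ_c) / ρ_c = 4.93 km × (3.233 − 2.679) / 2.679 = 1.02 km.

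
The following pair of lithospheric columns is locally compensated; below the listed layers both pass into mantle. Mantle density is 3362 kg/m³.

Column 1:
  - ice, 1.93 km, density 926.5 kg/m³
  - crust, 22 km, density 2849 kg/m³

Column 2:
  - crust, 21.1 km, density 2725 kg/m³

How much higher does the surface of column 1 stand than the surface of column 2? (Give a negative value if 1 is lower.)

0.757 km

For any compensation level in the mantle, the mantle terms cancel and isostasy reduces to e = (Σt_1 − Σt_2) − (Σ(ρt)_1 − Σ(ρt)_2) / ρ_m.
Σt_1 = 23.93 km; Σt_2 = 21.1 km; Σ(ρt)_1 = 64466.145; Σ(ρt)_2 = 57497.5 (in km·kg/m³).
e = (23.93 − 21.1) − (64466.145 − 57497.5) / 3362 = 0.757 km.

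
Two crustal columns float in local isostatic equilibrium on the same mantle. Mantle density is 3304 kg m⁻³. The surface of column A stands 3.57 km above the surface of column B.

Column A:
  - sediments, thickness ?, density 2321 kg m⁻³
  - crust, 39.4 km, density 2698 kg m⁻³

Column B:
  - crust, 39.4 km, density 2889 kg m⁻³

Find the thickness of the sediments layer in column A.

Take the compensation level at the base of the deeper column (depth z_c below the surface of column A) and equate Σ ρ_i t_i down to z_c; mantle fills any gap and the z_c terms cancel.
Column A: x×2321 + 39.4×2698 + (z_c − 39.4 − x)×3304
Column B: 3.57×0 + 39.4×2889 + (z_c − 3.57 − 39.4)×3304
The z_c×3304 term appears on both sides and cancels. Collect the known terms of each column as K = Σ(ρt)_known − 3304 × (depth of known layers): K_A = 106301.2 − 3304×39.4 = −23876.4; K_B = 113826.6 − 3304×(3.57 + 39.4) = −28146.28.
Balance: K_A − x×(3304 − 2321) = K_B, so x = (K_A − K_B)/(3304 − 2321) = 4269.88/983 = 4.34 km.

4.34 km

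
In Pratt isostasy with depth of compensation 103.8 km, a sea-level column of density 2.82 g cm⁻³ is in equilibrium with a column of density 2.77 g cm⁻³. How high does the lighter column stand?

ρ_ref D = ρ (D + h) → h = D (ρ_ref − ρ)/ρ.
h = 103.8 km × (2.82 − 2.77)/2.77 = 1.87 km.

1.87 km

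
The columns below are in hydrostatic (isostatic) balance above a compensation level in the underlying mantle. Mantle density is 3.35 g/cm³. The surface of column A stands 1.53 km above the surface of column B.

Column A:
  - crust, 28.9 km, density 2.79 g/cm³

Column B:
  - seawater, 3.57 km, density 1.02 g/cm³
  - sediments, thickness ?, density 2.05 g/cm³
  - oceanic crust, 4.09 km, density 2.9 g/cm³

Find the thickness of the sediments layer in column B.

0.692 km

Take the compensation level at the base of the deeper column (depth z_c below the surface of column A) and equate Σ ρ_i t_i down to z_c; mantle fills any gap and the z_c terms cancel.
Column A: 28.9×2.79 + (z_c − 28.9)×3.35
Column B: 1.53×0 + 3.57×1.02 + x×2.05 + 4.09×2.9 + (z_c − 1.53 − 7.66 − x)×3.35
The z_c×3.35 term appears on both sides and cancels. Collect the known terms of each column as K = Σ(ρt)_known − 3.35 × (depth of known layers): K_A = 80.631 − 3.35×28.9 = −16.184; K_B = 15.5024 − 3.35×(1.53 + 7.66) = −15.2841.
Balance: K_A = K_B − x×(3.35 − 2.05), so x = (K_B − K_A)/(3.35 − 2.05) = 0.8999/1.3 = 0.692 km.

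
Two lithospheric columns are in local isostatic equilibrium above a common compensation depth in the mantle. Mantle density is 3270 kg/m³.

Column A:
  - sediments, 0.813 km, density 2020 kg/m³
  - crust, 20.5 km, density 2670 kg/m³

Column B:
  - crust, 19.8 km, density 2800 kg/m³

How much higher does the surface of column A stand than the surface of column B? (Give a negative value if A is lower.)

For any compensation level in the mantle, the mantle terms cancel and isostasy reduces to e = (Σt_A − Σt_B) − (Σ(ρt)_A − Σ(ρt)_B) / ρ_m.
Σt_A = 21.313 km; Σt_B = 19.8 km; Σ(ρt)_A = 56377.26; Σ(ρt)_B = 55440 (in km·kg/m³).
e = (21.313 − 19.8) − (56377.26 − 55440) / 3270 = 1.23 km.

1.23 km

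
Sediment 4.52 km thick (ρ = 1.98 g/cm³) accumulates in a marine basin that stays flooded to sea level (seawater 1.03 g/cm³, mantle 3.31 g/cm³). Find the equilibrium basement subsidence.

1.88 km

Submarine loading: the sediment displaces seawater, and the subsidence is in turn flooded, so s (ρ_m − ρ_w) = t (ρ_sed − ρ_w).
s = 4.52 km × (1.98 − 1.03) / (3.31 − 1.03) = 1.88 km.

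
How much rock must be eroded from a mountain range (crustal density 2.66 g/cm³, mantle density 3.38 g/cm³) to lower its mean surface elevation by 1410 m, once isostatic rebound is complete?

6620 m

Net drop Δ = e − u = e − e ρ_c/ρ_m = e (ρ_m − ρ_c)/ρ_m.
e = Δ ρ_m/(ρ_m − ρ_c) = 1410 m × 3.38/0.72 = 6620 m.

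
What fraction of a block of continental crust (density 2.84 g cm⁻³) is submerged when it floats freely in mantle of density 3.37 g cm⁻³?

0.843

Submerged fraction = ρ_obj/ρ_fluid = 2.84/3.37 = 0.843.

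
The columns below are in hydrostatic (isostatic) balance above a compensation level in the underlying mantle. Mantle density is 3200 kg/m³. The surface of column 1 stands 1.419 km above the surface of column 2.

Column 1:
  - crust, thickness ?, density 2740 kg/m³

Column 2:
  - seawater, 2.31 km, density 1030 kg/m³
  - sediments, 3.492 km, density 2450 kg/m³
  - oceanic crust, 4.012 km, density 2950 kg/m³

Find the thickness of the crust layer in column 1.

Take the compensation level at the base of the deeper column (depth z_c below the surface of column 1) and equate Σ ρ_i t_i down to z_c; mantle fills any gap and the z_c terms cancel.
Column 1: x×2740 + (z_c − 0 − x)×3200
Column 2: 1.419×0 + 2.31×1030 + 3.492×2450 + 4.012×2950 + (z_c − 1.419 − 9.814)×3200
The z_c×3200 term appears on both sides and cancels. Collect the known terms of each column as K = Σ(ρt)_known − 3200 × (depth of known layers): K_1 = 0 − 3200×0 = 0; K_2 = 22770.1 − 3200×(1.419 + 9.814) = −13175.5.
Balance: K_1 − x×(3200 − 2740) = K_2, so x = (K_1 − K_2)/(3200 − 2740) = 13175.5/460 = 28.6 km.

28.6 km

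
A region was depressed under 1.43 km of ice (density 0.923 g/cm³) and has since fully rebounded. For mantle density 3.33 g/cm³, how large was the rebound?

Removing the load lets mantle flow back in; uplift u satisfies ρ_ice t = ρ_m u.
u = t ρ_ice/ρ_m = 1.43 km × 0.923/3.33 = 0.396 km.

0.396 km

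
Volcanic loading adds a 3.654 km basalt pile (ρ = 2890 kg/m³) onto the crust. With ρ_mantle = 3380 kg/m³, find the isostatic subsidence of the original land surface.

Subaerial loading: s = t ρ_load / ρ_m.
s = 3.654 km × 2890/3380 = 3.12 km.

3.12 km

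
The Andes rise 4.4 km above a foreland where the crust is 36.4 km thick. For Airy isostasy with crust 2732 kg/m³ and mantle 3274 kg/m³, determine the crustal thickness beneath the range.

63 km

Root depth r = h ρ_c / (ρ_m − ρ_c) = 4.4 km × 2732 / 542 = 22.18 km.
Total thickness = T + h + r = 36.4 km + 4.4 km + 22.18 km = 63 km.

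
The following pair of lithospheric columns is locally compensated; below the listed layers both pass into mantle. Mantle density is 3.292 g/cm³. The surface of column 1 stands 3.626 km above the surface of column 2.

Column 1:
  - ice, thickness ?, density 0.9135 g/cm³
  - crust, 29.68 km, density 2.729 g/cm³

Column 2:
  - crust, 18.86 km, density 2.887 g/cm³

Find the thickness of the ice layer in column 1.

1.2 km

Take the compensation level at the base of the deeper column (depth z_c below the surface of column 1) and equate Σ ρ_i t_i down to z_c; mantle fills any gap and the z_c terms cancel.
Column 1: x×0.9135 + 29.68×2.729 + (z_c − 29.68 − x)×3.292
Column 2: 3.626×0 + 18.86×2.887 + (z_c − 3.626 − 18.86)×3.292
The z_c×3.292 term appears on both sides and cancels. Collect the known terms of each column as K = Σ(ρt)_known − 3.292 × (depth of known layers): K_1 = 80.99672 − 3.292×29.68 = −16.70984; K_2 = 54.44882 − 3.292×(3.626 + 18.86) = −19.575092.
Balance: K_1 − x×(3.292 − 0.9135) = K_2, so x = (K_1 − K_2)/(3.292 − 0.9135) = 2.86525/2.3785 = 1.2 km.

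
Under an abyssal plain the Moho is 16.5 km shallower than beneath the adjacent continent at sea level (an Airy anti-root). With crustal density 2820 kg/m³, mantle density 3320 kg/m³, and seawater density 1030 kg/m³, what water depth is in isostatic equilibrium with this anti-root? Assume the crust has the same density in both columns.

Replacing a thickness d of crust by seawater at the top must be balanced by replacing crust with mantle at the base: d (ρ_c − ρ_w) = a (ρ_m − ρ_c).
d = a (ρ_m − ρ_c)/(ρ_c − ρ_w) = 16.5 km × 500/1790 = 4.61 km.

4.61 km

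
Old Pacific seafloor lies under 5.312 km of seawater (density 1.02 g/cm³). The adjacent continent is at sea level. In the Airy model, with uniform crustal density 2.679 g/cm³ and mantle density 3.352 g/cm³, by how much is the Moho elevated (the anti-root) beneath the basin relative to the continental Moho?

13.1 km

Isostatic balance requires: replacing crust with seawater at the top is compensated by replacing crust with mantle at the base: d (ρ_c − ρ_w) = a (ρ_m − ρ_c).
a = d (ρ_c − ρ_w)/(ρ_m − ρ_c) = 5.312 km × 1.659/0.673 = 13.1 km.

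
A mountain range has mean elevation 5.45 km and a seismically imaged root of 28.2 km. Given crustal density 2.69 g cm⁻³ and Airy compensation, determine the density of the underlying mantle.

Airy balance: ρ_c h = (ρ_m − ρ_c) r → ρ_m = ρ_c (1 + h/r).
ρ_m = 2.69 × (1 + 5.45 km/28.2 km) = 3.21 g cm⁻³.

3.21 g cm⁻³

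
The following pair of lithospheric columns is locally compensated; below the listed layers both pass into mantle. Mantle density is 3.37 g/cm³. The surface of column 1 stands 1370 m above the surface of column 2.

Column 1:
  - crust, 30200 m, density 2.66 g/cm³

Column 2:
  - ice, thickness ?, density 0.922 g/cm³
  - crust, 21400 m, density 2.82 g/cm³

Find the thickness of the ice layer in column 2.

Take the compensation level at the base of the deeper column (depth z_c below the surface of column 1) and equate Σ ρ_i t_i down to z_c; mantle fills any gap and the z_c terms cancel.
Column 1: 30200×2.66 + (z_c − 30200)×3.37
Column 2: 1370×0 + x×0.922 + 21400×2.82 + (z_c − 1370 − 21400 − x)×3.37
The z_c×3.37 term appears on both sides and cancels. Collect the known terms of each column as K = Σ(ρt)_known − 3.37 × (depth of known layers): K_1 = 80332 − 3.37×30200 = −21442; K_2 = 60348 − 3.37×(1370 + 21400) = −16386.9.
Balance: K_1 = K_2 − x×(3.37 − 0.922), so x = (K_2 − K_1)/(3.37 − 0.922) = 5055.1/2.448 = 2060 m.

2060 m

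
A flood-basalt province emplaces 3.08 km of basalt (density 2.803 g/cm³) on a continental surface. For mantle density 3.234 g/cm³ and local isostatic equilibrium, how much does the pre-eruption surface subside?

2.67 km

Subaerial loading: s = t ρ_load / ρ_m.
s = 3.08 km × 2.803/3.234 = 2.67 km.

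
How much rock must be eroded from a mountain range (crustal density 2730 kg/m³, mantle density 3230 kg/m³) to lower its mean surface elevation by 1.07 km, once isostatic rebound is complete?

6.91 km

Net drop Δ = e − u = e − e ρ_c/ρ_m = e (ρ_m − ρ_c)/ρ_m.
e = Δ ρ_m/(ρ_m − ρ_c) = 1.07 km × 3230/500 = 6.91 km.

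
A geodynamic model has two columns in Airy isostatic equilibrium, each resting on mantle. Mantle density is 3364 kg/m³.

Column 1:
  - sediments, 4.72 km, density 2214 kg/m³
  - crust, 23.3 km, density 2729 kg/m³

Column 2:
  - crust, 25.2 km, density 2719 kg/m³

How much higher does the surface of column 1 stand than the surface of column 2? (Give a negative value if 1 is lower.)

For any compensation level in the mantle, the mantle terms cancel and isostasy reduces to e = (Σt_1 − Σt_2) − (Σ(ρt)_1 − Σ(ρt)_2) / ρ_m.
Σt_1 = 28.02 km; Σt_2 = 25.2 km; Σ(ρt)_1 = 74035.78; Σ(ρt)_2 = 68518.8 (in km·kg/m³).
e = (28.02 − 25.2) − (74035.78 − 68518.8) / 3364 = 1.18 km.

1.18 km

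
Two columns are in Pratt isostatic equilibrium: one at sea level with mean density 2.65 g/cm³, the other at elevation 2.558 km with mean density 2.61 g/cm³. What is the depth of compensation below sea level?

ρ_ref D = ρ (D + h) → D (ρ_ref − ρ) = ρ h.
D = ρ h/(ρ_ref − ρ) = 2.61 × 2.558 km/(2.65 − 2.61) = 167 km.

167 km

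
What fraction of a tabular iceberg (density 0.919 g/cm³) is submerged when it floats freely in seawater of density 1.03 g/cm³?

Submerged fraction = ρ_obj/ρ_fluid = 0.919/1.03 = 89.2%.

89.2%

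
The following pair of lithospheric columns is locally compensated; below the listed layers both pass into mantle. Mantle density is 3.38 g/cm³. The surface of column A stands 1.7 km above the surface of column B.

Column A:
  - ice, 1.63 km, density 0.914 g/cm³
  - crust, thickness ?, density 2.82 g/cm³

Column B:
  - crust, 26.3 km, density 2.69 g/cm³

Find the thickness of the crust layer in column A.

Take the compensation level at the base of the deeper column (depth z_c below the surface of column A) and equate Σ ρ_i t_i down to z_c; mantle fills any gap and the z_c terms cancel.
Column A: 1.63×0.914 + x×2.82 + (z_c − 1.63 − x)×3.38
Column B: 1.7×0 + 26.3×2.69 + (z_c − 1.7 − 26.3)×3.38
The z_c×3.38 term appears on both sides and cancels. Collect the known terms of each column as K = Σ(ρt)_known − 3.38 × (depth of known layers): K_A = 1.48982 − 3.38×1.63 = −4.01958; K_B = 70.747 − 3.38×(1.7 + 26.3) = −23.893.
Balance: K_A − x×(3.38 − 2.82) = K_B, so x = (K_A − K_B)/(3.38 − 2.82) = 19.8734/0.56 = 35.5 km.

35.5 km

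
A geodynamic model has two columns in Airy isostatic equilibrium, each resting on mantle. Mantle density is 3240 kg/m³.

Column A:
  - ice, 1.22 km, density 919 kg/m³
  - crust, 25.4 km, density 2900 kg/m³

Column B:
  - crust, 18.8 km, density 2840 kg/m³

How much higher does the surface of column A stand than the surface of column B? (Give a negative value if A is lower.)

For any compensation level in the mantle, the mantle terms cancel and isostasy reduces to e = (Σt_A − Σt_B) − (Σ(ρt)_A − Σ(ρt)_B) / ρ_m.
Σt_A = 26.62 km; Σt_B = 18.8 km; Σ(ρt)_A = 74781.18; Σ(ρt)_B = 53392 (in km·kg/m³).
e = (26.62 − 18.8) − (74781.18 − 53392) / 3240 = 1.22 km.

1.22 km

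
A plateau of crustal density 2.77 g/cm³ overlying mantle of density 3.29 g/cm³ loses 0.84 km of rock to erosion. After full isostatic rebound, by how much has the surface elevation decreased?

0.133 km

Rebound u = e ρ_c/ρ_m = 0.84 km × 2.77/3.29 = 0.7072 km.
Net surface drop = e − u = 0.84 km − 0.7072 km = e (ρ_m − ρ_c)/ρ_m = 0.133 km.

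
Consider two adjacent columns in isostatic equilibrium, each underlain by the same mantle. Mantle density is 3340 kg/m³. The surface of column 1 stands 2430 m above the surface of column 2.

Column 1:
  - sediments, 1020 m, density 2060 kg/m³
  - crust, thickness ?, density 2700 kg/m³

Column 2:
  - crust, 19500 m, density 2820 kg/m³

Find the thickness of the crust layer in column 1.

Take the compensation level at the base of the deeper column (depth z_c below the surface of column 1) and equate Σ ρ_i t_i down to z_c; mantle fills any gap and the z_c terms cancel.
Column 1: 1020×2060 + x×2700 + (z_c − 1020 − x)×3340
Column 2: 2430×0 + 19500×2820 + (z_c − 2430 − 19500)×3340
The z_c×3340 term appears on both sides and cancels. Collect the known terms of each column as K = Σ(ρt)_known − 3340 × (depth of known layers): K_1 = 2101200 − 3340×1020 = −1305600; K_2 = 54990000 − 3340×(2430 + 19500) = −18256200.
Balance: K_1 − x×(3340 − 2700) = K_2, so x = (K_1 − K_2)/(3340 − 2700) = 16950600/640 = 26500 m.

26500 m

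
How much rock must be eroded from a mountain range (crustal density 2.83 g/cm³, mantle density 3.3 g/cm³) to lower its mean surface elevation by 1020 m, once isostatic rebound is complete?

7160 m

Net drop Δ = e − u = e − e ρ_c/ρ_m = e (ρ_m − ρ_c)/ρ_m.
e = Δ ρ_m/(ρ_m − ρ_c) = 1020 m × 3.3/0.47 = 7160 m.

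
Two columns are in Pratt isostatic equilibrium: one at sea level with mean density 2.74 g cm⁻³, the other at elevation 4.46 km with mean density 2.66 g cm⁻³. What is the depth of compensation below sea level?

ρ_ref D = ρ (D + h) → D (ρ_ref − ρ) = ρ h.
D = ρ h/(ρ_ref − ρ) = 2.66 × 4.46 km/(2.74 − 2.66) = 148 km.

148 km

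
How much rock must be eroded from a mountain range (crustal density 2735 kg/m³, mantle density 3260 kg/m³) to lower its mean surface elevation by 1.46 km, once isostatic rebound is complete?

9.07 km

Net drop Δ = e − u = e − e ρ_c/ρ_m = e (ρ_m − ρ_c)/ρ_m.
e = Δ ρ_m/(ρ_m − ρ_c) = 1.46 km × 3260/525 = 9.07 km.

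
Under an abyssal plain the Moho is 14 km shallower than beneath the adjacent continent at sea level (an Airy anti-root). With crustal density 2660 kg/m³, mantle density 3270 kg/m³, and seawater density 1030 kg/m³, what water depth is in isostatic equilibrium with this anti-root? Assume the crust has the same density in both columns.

5.24 km

Replacing a thickness d of crust by seawater at the top must be balanced by replacing crust with mantle at the base: d (ρ_c − ρ_w) = a (ρ_m − ρ_c).
d = a (ρ_m − ρ_c)/(ρ_c − ρ_w) = 14 km × 610/1630 = 5.24 km.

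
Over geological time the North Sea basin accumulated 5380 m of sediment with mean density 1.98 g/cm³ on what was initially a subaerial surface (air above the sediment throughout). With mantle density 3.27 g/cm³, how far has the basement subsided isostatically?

3260 m

Subaerial load: s = t ρ_sed / ρ_m = 5380 m × 1.98/3.27 = 3260 m.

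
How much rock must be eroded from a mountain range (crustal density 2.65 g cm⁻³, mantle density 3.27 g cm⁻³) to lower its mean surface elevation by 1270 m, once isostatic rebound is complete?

Net drop Δ = e − u = e − e ρ_c/ρ_m = e (ρ_m − ρ_c)/ρ_m.
e = Δ ρ_m/(ρ_m − ρ_c) = 1270 m × 3.27/0.62 = 6700 m.

6700 m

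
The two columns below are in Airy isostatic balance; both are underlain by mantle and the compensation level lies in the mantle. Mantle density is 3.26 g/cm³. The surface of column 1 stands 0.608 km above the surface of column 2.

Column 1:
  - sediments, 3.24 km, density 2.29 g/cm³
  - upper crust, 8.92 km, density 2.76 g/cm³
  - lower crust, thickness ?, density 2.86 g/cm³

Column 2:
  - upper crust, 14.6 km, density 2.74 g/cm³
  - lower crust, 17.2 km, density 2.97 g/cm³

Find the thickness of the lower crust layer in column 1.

17.4 km

Take the compensation level at the base of the deeper column (depth z_c below the surface of column 1) and equate Σ ρ_i t_i down to z_c; mantle fills any gap and the z_c terms cancel.
Column 1: 3.24×2.29 + 8.92×2.76 + x×2.86 + (z_c − 12.16 − x)×3.26
Column 2: 0.608×0 + 14.6×2.74 + 17.2×2.97 + (z_c − 0.608 − 31.8)×3.26
The z_c×3.26 term appears on both sides and cancels. Collect the known terms of each column as K = Σ(ρt)_known − 3.26 × (depth of known layers): K_1 = 32.0388 − 3.26×12.16 = −7.6028; K_2 = 91.088 − 3.26×(0.608 + 31.8) = −14.56208.
Balance: K_1 − x×(3.26 − 2.86) = K_2, so x = (K_1 − K_2)/(3.26 − 2.86) = 6.95928/0.4 = 17.4 km.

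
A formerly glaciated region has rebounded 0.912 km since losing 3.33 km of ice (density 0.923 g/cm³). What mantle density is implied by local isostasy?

ρ_m = ρ_ice t / u = 0.923 × 3.33 km/0.912 km = 3.37 g/cm³.

3.37 g/cm³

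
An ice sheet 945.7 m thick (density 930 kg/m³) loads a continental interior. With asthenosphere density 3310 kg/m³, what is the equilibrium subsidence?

266 m

Equating mass per unit area of the two columns: the ice load ρ_ice t is balanced by mantle displaced below, ρ_m s.
s = t ρ_ice / ρ_m = 945.7 m × 930/3310 = 266 m.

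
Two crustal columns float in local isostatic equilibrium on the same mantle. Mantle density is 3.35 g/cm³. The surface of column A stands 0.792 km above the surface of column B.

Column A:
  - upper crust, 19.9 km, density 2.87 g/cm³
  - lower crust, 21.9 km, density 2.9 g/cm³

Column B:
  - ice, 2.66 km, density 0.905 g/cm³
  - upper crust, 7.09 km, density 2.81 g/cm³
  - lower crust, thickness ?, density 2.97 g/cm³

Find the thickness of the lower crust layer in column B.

Take the compensation level at the base of the deeper column (depth z_c below the surface of column A) and equate Σ ρ_i t_i down to z_c; mantle fills any gap and the z_c terms cancel.
Column A: 19.9×2.87 + 21.9×2.9 + (z_c − 41.8)×3.35
Column B: 0.792×0 + 2.66×0.905 + 7.09×2.81 + x×2.97 + (z_c − 0.792 − 9.75 − x)×3.35
The z_c×3.35 term appears on both sides and cancels. Collect the known terms of each column as K = Σ(ρt)_known − 3.35 × (depth of known layers): K_A = 120.623 − 3.35×41.8 = −19.407; K_B = 22.3302 − 3.35×(0.792 + 9.75) = −12.9855.
Balance: K_A = K_B − x×(3.35 − 2.97), so x = (K_B − K_A)/(3.35 − 2.97) = 6.4215/0.38 = 16.9 km.

16.9 km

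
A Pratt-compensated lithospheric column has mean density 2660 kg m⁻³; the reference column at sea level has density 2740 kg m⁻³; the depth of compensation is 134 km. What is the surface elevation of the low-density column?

ρ_ref D = ρ (D + h) → h = D (ρ_ref − ρ)/ρ.
h = 134 km × (2740 − 2660)/2660 = 4.03 km.

4.03 km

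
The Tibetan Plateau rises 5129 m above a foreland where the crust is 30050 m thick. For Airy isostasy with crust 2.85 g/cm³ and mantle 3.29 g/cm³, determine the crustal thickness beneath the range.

68400 m

Root depth r = h ρ_c / (ρ_m − ρ_c) = 5129 m × 2.85 / 0.44 = 33220 m.
Total thickness = T + h + r = 30050 m + 5129 m + 33220 m = 68400 m.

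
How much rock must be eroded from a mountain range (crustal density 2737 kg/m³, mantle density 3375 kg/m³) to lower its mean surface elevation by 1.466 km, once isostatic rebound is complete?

7.76 km

Net drop Δ = e − u = e − e ρ_c/ρ_m = e (ρ_m − ρ_c)/ρ_m.
e = Δ ρ_m/(ρ_m − ρ_c) = 1.466 km × 3375/638 = 7.76 km.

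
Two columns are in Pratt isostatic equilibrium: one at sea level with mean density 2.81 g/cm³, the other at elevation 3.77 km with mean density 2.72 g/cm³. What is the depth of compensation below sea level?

ρ_ref D = ρ (D + h) → D (ρ_ref − ρ) = ρ h.
D = ρ h/(ρ_ref − ρ) = 2.72 × 3.77 km/(2.81 − 2.72) = 114 km.

114 km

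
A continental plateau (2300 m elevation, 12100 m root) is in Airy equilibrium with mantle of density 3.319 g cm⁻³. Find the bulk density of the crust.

2.79 g cm⁻³

ρ_c h = (ρ_m − ρ_c) r → ρ_c (h + r) = ρ_m r → ρ_c = ρ_m r / (h + r).
ρ_c = 3.319 × 12100 m / (2300 m + 12100 m) = 2.79 g cm⁻³.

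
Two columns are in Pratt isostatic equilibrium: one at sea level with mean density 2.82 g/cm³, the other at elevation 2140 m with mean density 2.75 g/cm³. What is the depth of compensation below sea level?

ρ_ref D = ρ (D + h) → D (ρ_ref − ρ) = ρ h.
D = ρ h/(ρ_ref − ρ) = 2.75 × 2140 m/(2.82 − 2.75) = 84100 m.

84100 m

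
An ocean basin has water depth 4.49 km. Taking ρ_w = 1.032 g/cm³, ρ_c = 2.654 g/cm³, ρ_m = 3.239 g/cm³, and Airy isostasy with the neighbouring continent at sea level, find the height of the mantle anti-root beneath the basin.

12.4 km

For local isostatic compensation: replacing crust with seawater at the top is compensated by replacing crust with mantle at the base: d (ρ_c − ρ_w) = a (ρ_m − ρ_c).
a = d (ρ_c − ρ_w)/(ρ_m − ρ_c) = 4.49 km × 1.622/0.585 = 12.4 km.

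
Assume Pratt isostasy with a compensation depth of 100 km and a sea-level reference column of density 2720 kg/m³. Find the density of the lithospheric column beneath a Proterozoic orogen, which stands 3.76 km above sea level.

Pratt balance: ρ_ref D = ρ (D + h).
ρ = ρ_ref D/(D + h) = 2720 × 100 km/(100 km + 3.76 km) = 2620 kg/m³.

2620 kg/m³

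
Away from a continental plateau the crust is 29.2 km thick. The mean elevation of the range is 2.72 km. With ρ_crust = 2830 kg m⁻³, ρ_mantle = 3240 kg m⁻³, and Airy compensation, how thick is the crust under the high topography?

50.7 km

Root depth r = h ρ_c / (ρ_m − ρ_c) = 2.72 km × 2830 / 410 = 18.77 km.
Total thickness = T + h + r = 29.2 km + 2.72 km + 18.77 km = 50.7 km.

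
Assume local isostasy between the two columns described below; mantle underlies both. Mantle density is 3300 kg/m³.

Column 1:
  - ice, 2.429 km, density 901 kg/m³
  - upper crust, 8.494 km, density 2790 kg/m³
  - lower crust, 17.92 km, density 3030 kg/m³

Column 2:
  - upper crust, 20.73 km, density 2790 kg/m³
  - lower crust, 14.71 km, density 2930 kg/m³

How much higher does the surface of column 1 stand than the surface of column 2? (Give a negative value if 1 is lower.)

For any compensation level in the mantle, the mantle terms cancel and isostasy reduces to e = (Σt_1 − Σt_2) − (Σ(ρt)_1 − Σ(ρt)_2) / ρ_m.
Σt_1 = 28.843 km; Σt_2 = 35.44 km; Σ(ρt)_1 = 80184.389; Σ(ρt)_2 = 100937 (in km·kg/m³).
e = (28.843 − 35.44) − (80184.389 − 100937) / 3300 = −0.308 km.

−0.308 km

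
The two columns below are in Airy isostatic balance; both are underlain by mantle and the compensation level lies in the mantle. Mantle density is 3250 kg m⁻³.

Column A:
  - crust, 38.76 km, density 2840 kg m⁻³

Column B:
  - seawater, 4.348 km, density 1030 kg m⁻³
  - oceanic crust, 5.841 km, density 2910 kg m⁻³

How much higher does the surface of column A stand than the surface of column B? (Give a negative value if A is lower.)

1.31 km

For any compensation level in the mantle, the mantle terms cancel and isostasy reduces to e = (Σt_A − Σt_B) − (Σ(ρt)_A − Σ(ρt)_B) / ρ_m.
Σt_A = 38.76 km; Σt_B = 10.189 km; Σ(ρt)_A = 110078.4; Σ(ρt)_B = 21475.75 (in km·kg m⁻³).
e = (38.76 − 10.189) − (110078.4 − 21475.75) / 3250 = 1.31 km.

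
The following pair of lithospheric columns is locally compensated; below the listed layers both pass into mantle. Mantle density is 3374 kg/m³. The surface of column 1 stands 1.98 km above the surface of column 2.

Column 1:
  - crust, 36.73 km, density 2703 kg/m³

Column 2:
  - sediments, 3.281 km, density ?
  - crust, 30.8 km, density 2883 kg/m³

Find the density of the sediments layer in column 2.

2510 kg/m³

Take the compensation level at the base of the deeper column (depth z_c below the surface of column 1) and equate Σ ρ_i t_i down to z_c; mantle fills any gap and the z_c terms cancel.
Column 1: 36.73×2703 + (z_c − 36.73)×3374
Column 2: 1.98×0 + 3.281×ρ + 30.8×2883 + (z_c − 1.98 − 34.081)×3374
The z_c×3374 term appears on both sides and cancels. Collect the known terms of each column as K = Σ(ρt)_known − 3374 × (depth of known layers): K_1 = 99281.19 − 3374×36.73 = −24645.83; K_2 = 88796.4 − 3374×(1.98 + 34.081) = −32873.414.
Balance: K_1 = K_2 + 3.281×ρ, so ρ = (K_1 − K_2)/3.281 = 8227.58/3.281 = 2510 kg/m³.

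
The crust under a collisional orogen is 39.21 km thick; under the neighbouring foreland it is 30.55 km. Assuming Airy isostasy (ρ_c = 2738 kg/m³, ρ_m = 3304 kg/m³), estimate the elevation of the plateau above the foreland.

Excess crust Δ = 39.21 km − 30.55 km = 8.66 km, split between elevation h and root r with h + r = Δ.
Airy balance ρ_c h = (ρ_m − ρ_c) r gives r = h ρ_c/(ρ_m − ρ_c), so h (1 + ρ_c/(ρ_m − ρ_c)) = Δ, i.e. h = Δ (ρ_m − ρ_c)/ρ_m.
h = 8.66 km × 566/3304 = 1.48 km.

1.48 km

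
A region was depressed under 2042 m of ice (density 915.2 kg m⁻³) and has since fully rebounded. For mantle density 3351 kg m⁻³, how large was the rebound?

Removing the load lets mantle flow back in; uplift u satisfies ρ_ice t = ρ_m u.
u = t ρ_ice/ρ_m = 2042 m × 915.2/3351 = 558 m.

558 m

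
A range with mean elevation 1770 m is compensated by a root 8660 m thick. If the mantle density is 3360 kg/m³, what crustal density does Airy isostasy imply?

2790 kg/m³

ρ_c h = (ρ_m − ρ_c) r → ρ_c (h + r) = ρ_m r → ρ_c = ρ_m r / (h + r).
ρ_c = 3360 × 8660 m / (1770 m + 8660 m) = 2790 kg/m³.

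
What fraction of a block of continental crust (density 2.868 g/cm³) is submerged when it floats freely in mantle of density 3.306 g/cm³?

86.8%

Submerged fraction = ρ_obj/ρ_fluid = 2.868/3.306 = 86.8%.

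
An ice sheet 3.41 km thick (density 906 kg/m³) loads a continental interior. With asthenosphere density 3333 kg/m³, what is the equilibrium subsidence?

0.927 km

By Archimedes' principle applied to the lithosphere: the ice load ρ_ice t is balanced by mantle displaced below, ρ_m s.
s = t ρ_ice / ρ_m = 3.41 km × 906/3333 = 0.927 km.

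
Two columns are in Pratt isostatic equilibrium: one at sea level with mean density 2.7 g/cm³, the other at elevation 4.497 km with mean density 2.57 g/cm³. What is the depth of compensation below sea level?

88.9 km

ρ_ref D = ρ (D + h) → D (ρ_ref − ρ) = ρ h.
D = ρ h/(ρ_ref − ρ) = 2.57 × 4.497 km/(2.7 − 2.57) = 88.9 km.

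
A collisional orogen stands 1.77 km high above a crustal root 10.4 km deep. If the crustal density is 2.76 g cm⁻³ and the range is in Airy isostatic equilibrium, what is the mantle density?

Airy balance: ρ_c h = (ρ_m − ρ_c) r → ρ_m = ρ_c (1 + h/r).
ρ_m = 2.76 × (1 + 1.77 km/10.4 km) = 3.23 g cm⁻³.

3.23 g cm⁻³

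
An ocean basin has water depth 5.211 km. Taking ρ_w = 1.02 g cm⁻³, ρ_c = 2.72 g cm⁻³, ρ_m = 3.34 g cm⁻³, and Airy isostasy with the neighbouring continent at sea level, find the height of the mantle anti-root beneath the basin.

14.3 km

For local isostatic compensation: replacing crust with seawater at the top is compensated by replacing crust with mantle at the base: d (ρ_c − ρ_w) = a (ρ_m − ρ_c).
a = d (ρ_c − ρ_w)/(ρ_m − ρ_c) = 5.211 km × 1.7/0.62 = 14.3 km.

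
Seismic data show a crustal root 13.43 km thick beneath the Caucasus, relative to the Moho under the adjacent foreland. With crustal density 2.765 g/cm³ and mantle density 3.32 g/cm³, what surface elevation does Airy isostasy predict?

2.7 km

Equating mass per unit area of the two columns: ρ_c h = (ρ_m − ρ_c) r.
h = r (ρ_m − ρ_c) / ρ_c = 13.43 km × (3.32 − 2.765) / 2.765 = 2.7 km.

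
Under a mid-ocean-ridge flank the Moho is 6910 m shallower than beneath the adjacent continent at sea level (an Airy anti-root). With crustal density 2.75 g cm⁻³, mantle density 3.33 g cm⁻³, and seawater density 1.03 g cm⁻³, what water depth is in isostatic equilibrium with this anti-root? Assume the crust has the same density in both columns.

Replacing a thickness d of crust by seawater at the top must be balanced by replacing crust with mantle at the base: d (ρ_c − ρ_w) = a (ρ_m − ρ_c).
d = a (ρ_m − ρ_c)/(ρ_c − ρ_w) = 6910 m × 0.58/1.72 = 2330 m.

2330 m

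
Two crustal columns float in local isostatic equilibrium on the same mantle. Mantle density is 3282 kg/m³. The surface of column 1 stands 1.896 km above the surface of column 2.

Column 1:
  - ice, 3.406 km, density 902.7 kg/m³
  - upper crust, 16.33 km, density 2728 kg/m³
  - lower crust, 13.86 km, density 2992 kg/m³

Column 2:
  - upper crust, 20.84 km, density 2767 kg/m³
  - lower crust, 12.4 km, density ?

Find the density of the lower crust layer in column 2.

Take the compensation level at the base of the deeper column (depth z_c below the surface of column 1) and equate Σ ρ_i t_i down to z_c; mantle fills any gap and the z_c terms cancel.
Column 1: 3.406×902.7 + 16.33×2728 + 13.86×2992 + (z_c − 33.596)×3282
Column 2: 1.896×0 + 20.84×2767 + 12.4×ρ + (z_c − 1.896 − 33.24)×3282
The z_c×3282 term appears on both sides and cancels. Collect the known terms of each column as K = Σ(ρt)_known − 3282 × (depth of known layers): K_1 = 89091.9562 − 3282×33.596 = −21170.1158; K_2 = 57664.28 − 3282×(1.896 + 33.24) = −57652.072.
Balance: K_1 = K_2 + 12.4×ρ, so ρ = (K_1 − K_2)/12.4 = 36482/12.4 = 2940 kg/m³.

2940 kg/m³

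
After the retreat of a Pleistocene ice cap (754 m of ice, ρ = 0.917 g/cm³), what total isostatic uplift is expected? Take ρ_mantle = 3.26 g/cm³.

212 m

Removing the load lets mantle flow back in; uplift u satisfies ρ_ice t = ρ_m u.
u = t ρ_ice/ρ_m = 754 m × 0.917/3.26 = 212 m.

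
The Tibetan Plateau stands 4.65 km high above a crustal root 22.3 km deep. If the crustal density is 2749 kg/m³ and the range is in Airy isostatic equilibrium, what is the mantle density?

Airy balance: ρ_c h = (ρ_m − ρ_c) r → ρ_m = ρ_c (1 + h/r).
ρ_m = 2749 × (1 + 4.65 km/22.3 km) = 3320 kg/m³.

3320 kg/m³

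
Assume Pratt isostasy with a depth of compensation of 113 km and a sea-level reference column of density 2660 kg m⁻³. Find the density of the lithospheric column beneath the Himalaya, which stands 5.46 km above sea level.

Pratt balance: ρ_ref D = ρ (D + h).
ρ = ρ_ref D/(D + h) = 2660 × 113 km/(113 km + 5.46 km) = 2540 kg m⁻³.

2540 kg m⁻³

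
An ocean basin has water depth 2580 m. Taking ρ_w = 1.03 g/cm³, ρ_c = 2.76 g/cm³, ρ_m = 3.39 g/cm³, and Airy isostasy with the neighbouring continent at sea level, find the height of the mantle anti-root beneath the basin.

7080 m

In Airy isostatic equilibrium: replacing crust with seawater at the top is compensated by replacing crust with mantle at the base: d (ρ_c − ρ_w) = a (ρ_m − ρ_c).
a = d (ρ_c − ρ_w)/(ρ_m − ρ_c) = 2580 m × 1.73/0.63 = 7080 m.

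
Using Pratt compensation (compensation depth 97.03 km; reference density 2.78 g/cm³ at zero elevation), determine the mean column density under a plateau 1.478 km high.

2.74 g/cm³

Pratt balance: ρ_ref D = ρ (D + h).
ρ = ρ_ref D/(D + h) = 2.78 × 97.03 km/(97.03 km + 1.478 km) = 2.74 g/cm³.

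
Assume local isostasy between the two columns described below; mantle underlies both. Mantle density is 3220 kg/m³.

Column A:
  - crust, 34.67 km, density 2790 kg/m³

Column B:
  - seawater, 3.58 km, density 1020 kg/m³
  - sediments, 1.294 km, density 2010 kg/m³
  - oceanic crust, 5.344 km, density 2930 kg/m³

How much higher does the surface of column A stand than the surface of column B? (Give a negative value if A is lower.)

1.22 km

For any compensation level in the mantle, the mantle terms cancel and isostasy reduces to e = (Σt_A − Σt_B) − (Σ(ρt)_A − Σ(ρt)_B) / ρ_m.
Σt_A = 34.67 km; Σt_B = 10.218 km; Σ(ρt)_A = 96729.3; Σ(ρt)_B = 21910.46 (in km·kg/m³).
e = (34.67 − 10.218) − (96729.3 − 21910.46) / 3220 = 1.22 km.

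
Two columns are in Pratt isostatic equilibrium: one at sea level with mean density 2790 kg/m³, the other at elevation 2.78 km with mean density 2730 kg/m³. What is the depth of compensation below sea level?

ρ_ref D = ρ (D + h) → D (ρ_ref − ρ) = ρ h.
D = ρ h/(ρ_ref − ρ) = 2730 × 2.78 km/(2790 − 2730) = 126 km.

126 km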